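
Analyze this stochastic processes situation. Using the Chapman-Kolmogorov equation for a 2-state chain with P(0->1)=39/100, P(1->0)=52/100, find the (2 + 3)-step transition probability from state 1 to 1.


P^5 = P^2 * P^3
Computing via matrix multiplication of the transition matrix.
Entry (1,1) of P^5 = 0.4286

0.4286


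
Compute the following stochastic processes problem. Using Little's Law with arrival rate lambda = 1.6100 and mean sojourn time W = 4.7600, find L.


Little's Law: L = lambda * W
= 1.6100 * 4.7600
= 7.6636

7.6636


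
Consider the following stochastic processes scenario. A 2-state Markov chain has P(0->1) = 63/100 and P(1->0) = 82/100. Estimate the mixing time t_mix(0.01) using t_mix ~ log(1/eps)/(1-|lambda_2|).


lambda_2 = |1 - p01 - p10| = |1 - 0.6300 - 0.8200| = 0.4500
t_mix ~ log(1/eps)/(1 - |lambda_2|)
= log(100)/(1 - 0.4500) = 4.6052/0.5500
= 8.3730

8.3730


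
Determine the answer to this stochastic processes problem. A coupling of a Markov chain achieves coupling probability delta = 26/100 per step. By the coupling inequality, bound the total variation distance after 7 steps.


TV distance bound <= (1-delta)^n
= (1 - 0.2600)^7
= 0.7400^7
= 0.1215

0.1215


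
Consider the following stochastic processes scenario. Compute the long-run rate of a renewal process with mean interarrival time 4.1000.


Long-run renewal rate = 1/E(X)
= 1/4.1000
= 0.2439

0.2439


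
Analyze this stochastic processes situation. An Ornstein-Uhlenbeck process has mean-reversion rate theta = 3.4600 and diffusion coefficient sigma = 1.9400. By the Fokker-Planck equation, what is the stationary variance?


Stationary variance = sigma^2 / (2*theta)
= 1.9400^2 / (2*3.4600)
= 3.7636 / 6.9200
= 0.5439

0.5439


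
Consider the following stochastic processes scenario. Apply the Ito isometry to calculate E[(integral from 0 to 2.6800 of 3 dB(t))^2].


By Ito isometry: E[(int f dB)^2] = int f^2 dt
= 3^2 * 2.6800
= 9 * 2.6800 = 24.1200

24.1200


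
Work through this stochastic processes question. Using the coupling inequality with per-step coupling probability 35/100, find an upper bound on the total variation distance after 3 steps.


TV distance bound <= (1-delta)^n
= (1 - 0.3500)^3
= 0.6500^3
= 0.2746

0.2746


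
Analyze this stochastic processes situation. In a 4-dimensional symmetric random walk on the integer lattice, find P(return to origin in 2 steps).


P(return in 2 steps) = P(reverse first step) = 1/(2d)
= 1/8
= 0.1250

0.1250


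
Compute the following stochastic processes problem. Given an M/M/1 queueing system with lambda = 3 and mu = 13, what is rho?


rho = lambda/mu
= 3/13
= 0.2308

0.2308


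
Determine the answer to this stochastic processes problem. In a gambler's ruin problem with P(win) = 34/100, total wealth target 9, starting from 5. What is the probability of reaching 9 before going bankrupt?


Gambler's ruin formula:
r = q/p = 0.6600/0.3400 = 1.9412
P(win) = (1 - r^i)/(1 - r^N)
= (1 - 1.9412^5)/(1 - 1.9412^9)
= 0.0680

0.0680


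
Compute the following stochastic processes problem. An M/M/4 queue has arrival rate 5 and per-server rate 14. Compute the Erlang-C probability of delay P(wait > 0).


a = lambda/mu = 0.3571
rho = a/c = 0.0893
Erlang-C formula applied:
C(c,a) = 5.2079e-04

5.2079e-04


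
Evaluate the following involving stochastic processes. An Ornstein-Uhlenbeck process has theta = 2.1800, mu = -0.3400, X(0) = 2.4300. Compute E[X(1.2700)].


E[X(t)] = mu + (X(0) - mu)*exp(-theta*t)
= -0.3400 + (2.4300 - -0.3400)*exp(-2.1800*1.2700)
= -0.3400 + 2.7700 * 0.0627
= -0.1662

-0.1662


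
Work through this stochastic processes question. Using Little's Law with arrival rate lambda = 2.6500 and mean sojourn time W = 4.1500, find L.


Little's Law: L = lambda * W
= 2.6500 * 4.1500
= 10.9975

10.9975


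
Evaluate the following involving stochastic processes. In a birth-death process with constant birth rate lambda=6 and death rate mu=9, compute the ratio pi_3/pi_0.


For birth-death process, pi_n/pi_0 = (lambda/mu)^n
= (6/9)^3
= 0.2963

0.2963


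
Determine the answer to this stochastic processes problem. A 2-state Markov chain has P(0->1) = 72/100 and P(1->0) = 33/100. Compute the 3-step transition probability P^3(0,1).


Computing P^3 by matrix multiplication.
P = [[0.2800, 0.7200], [0.3300, 0.6700]]
After raising P to the power 3:
P^3(0,1) = 0.6858

0.6858


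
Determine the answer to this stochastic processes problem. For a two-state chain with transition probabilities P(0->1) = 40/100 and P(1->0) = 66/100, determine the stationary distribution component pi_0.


Stationary distribution: pi_0 = p10/(p01+p10), pi_1 = p01/(p01+p10)
p01 = 0.4000, p10 = 0.6600
pi_0 = 0.6226

0.6226


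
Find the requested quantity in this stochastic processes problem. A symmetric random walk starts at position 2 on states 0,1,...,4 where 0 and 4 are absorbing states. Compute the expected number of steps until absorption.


For symmetric RW on 0,...,N with absorbing barriers, E(i) = i*(N-i)
E(2) = 2 * 2 = 4

4


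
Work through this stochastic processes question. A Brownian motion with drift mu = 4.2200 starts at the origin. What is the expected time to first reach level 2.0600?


Expected first passage time = a/mu
= 2.0600/4.2200
= 0.4882

0.4882


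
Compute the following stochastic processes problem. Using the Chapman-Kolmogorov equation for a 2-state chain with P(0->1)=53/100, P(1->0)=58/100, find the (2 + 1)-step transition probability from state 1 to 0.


P^3 = P^2 * P^1
Computing via matrix multiplication of the transition matrix.
Entry (1,0) of P^3 = 0.5232

0.5232


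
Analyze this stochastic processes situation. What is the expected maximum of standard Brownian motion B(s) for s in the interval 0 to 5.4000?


E(max B(s)) = sqrt(2t/pi)
= sqrt(2*5.4000/pi)
= sqrt(3.4377)
= 1.8541

1.8541


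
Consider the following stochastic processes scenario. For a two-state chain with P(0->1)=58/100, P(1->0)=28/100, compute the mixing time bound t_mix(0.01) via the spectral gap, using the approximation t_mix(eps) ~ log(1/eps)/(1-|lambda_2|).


lambda_2 = |1 - p01 - p10| = |1 - 0.5800 - 0.2800| = 0.1400
t_mix ~ log(1/eps)/(1 - |lambda_2|)
= log(100)/(1 - 0.1400) = 4.6052/0.8600
= 5.3548

5.3548


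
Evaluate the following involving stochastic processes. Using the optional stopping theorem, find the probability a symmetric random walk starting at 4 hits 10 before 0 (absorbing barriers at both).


By optional stopping theorem: E(M at tau) = M(0) = 4
P(hit 10)*10 + P(hit 0)*0 = 4
P(hit 10) = (4 - 0)/(10 - 0) = 2/5 = 0.4000

0.4000


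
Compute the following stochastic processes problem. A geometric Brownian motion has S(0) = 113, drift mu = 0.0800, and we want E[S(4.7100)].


E[S(t)] = S(0) * exp(mu * t)
= 113 * exp(0.0800 * 4.7100)
= 113 * 1.4576
= 164.7102

164.7102


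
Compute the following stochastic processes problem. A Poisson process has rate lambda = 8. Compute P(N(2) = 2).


P(N(t)=k) = (lambda*t)^k * exp(-lambda*t) / k!
lambda*t = 16
= 16^2 * exp(-16) / 2!
= 256 * 1.1254e-07 / 2
= 1.4405e-05

1.4405e-05


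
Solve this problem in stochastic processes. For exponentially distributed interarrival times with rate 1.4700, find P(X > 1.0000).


P(X > t) = exp(-lambda * t)
= exp(-1.4700 * 1.0000)
= exp(-1.4700) = 0.2299

0.2299


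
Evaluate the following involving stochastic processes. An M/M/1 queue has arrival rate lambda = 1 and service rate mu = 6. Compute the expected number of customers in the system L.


rho = 1/6 = 0.1667
L = rho/(1-rho)
= 0.1667/0.8333
= 0.2000

0.2000


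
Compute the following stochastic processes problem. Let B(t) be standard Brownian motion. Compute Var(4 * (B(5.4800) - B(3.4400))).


Var(alpha*(B(t)-B(s))) = alpha^2 * (t-s)
= 4^2 * (5.4800 - 3.4400)
= 16 * 2.0400
= 32.6400

32.6400


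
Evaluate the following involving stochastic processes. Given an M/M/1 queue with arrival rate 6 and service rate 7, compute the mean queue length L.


rho = 6/7 = 0.8571
L = rho/(1-rho)
= 0.8571/0.1429
= 6.0000

6.0000


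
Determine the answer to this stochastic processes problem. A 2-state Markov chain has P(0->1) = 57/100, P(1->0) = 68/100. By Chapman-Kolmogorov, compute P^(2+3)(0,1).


P^5 = P^2 * P^3
Computing via matrix multiplication of the transition matrix.
Entry (0,1) of P^5 = 0.4564

0.4564


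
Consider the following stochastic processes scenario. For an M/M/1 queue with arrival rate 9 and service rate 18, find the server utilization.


rho = lambda/mu
= 9/18
= 0.5000

0.5000


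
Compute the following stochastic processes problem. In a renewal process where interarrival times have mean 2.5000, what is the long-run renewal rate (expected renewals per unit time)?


Long-run renewal rate = 1/E(X)
= 1/2.5000
= 0.4000

0.4000


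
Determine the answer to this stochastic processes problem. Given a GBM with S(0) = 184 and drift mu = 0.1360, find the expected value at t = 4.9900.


E[S(t)] = S(0) * exp(mu * t)
= 184 * exp(0.1360 * 4.9900)
= 184 * 1.9712
= 362.6999

362.6999


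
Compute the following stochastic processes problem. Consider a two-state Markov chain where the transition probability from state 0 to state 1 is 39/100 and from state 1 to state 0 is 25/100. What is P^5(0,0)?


Computing P^5 by matrix multiplication.
P = [[0.6100, 0.3900], [0.2500, 0.7500]]
After raising P to the power 5:
P^5(0,0) = 0.3943

0.3943


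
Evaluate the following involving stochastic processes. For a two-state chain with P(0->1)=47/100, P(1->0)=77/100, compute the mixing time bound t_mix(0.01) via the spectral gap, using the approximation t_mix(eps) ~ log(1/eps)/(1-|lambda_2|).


lambda_2 = |1 - p01 - p10| = |1 - 0.4700 - 0.7700| = 0.2400
t_mix ~ log(1/eps)/(1 - |lambda_2|)
= log(100)/(1 - 0.2400) = 4.6052/0.7600
= 6.0594

6.0594


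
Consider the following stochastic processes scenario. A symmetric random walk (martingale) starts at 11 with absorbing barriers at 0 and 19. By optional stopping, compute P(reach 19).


By optional stopping theorem: E(M at tau) = M(0) = 11
P(hit 19)*19 + P(hit 0)*0 = 11
P(hit 19) = (11 - 0)/(19 - 0) = 11/19 = 0.5789

0.5789


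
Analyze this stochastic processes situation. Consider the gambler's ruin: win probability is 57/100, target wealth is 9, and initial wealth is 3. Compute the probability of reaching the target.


Gambler's ruin formula:
r = q/p = 0.4300/0.5700 = 0.7544
P(win) = (1 - r^i)/(1 - r^N)
= (1 - 0.7544^3)/(1 - 0.7544^9)
= 0.6197

0.6197


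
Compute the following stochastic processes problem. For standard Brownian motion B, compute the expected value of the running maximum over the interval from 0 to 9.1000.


E(max B(s)) = sqrt(2t/pi)
= sqrt(2*9.1000/pi)
= sqrt(5.7932)
= 2.4069

2.4069


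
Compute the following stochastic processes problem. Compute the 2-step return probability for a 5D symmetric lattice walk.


P(return in 2 steps) = P(reverse first step) = 1/(2d)
= 1/10
= 0.1000

0.1000


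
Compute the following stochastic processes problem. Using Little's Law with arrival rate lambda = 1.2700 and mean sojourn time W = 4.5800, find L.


Little's Law: L = lambda * W
= 1.2700 * 4.5800
= 5.8166

5.8166


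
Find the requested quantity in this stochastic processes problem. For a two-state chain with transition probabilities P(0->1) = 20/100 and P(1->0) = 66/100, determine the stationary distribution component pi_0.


Stationary distribution: pi_0 = p10/(p01+p10), pi_1 = p01/(p01+p10)
p01 = 0.2000, p10 = 0.6600
pi_0 = 0.7674

0.7674


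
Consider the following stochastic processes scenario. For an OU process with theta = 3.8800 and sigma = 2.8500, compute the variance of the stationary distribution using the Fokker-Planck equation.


Stationary variance = sigma^2 / (2*theta)
= 2.8500^2 / (2*3.8800)
= 8.1225 / 7.7600
= 1.0467

1.0467


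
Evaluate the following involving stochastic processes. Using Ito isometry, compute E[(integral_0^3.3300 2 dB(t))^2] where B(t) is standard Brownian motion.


By Ito isometry: E[(int f dB)^2] = int f^2 dt
= 2^2 * 3.3300
= 4 * 3.3300 = 13.3200

13.3200


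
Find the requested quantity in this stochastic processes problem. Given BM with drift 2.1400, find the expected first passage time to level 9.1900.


Expected first passage time = a/mu
= 9.1900/2.1400
= 4.2944

4.2944


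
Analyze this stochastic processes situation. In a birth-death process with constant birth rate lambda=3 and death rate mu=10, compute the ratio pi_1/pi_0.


For birth-death process, pi_n/pi_0 = (lambda/mu)^n
= (3/10)^1
= 0.3000

0.3000


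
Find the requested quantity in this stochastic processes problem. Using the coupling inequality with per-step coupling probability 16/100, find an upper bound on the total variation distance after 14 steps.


TV distance bound <= (1-delta)^n
= (1 - 0.1600)^14
= 0.8400^14
= 0.0871

0.0871


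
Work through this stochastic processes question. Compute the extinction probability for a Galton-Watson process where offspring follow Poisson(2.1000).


Since mu = 2.1000 > 1, extinction prob q < 1.
Solve s = exp(mu*(s-1)) iteratively.
q = 0.1779

0.1779


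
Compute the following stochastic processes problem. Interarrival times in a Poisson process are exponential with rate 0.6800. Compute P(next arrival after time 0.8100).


P(X > t) = exp(-lambda * t)
= exp(-0.6800 * 0.8100)
= exp(-0.5508) = 0.5765

0.5765


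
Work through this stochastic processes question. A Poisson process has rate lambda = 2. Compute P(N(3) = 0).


P(N(t)=k) = (lambda*t)^k * exp(-lambda*t) / k!
lambda*t = 6
= 6^0 * exp(-6) / 0!
= 1 * 0.0025 / 1
= 0.0025

0.0025


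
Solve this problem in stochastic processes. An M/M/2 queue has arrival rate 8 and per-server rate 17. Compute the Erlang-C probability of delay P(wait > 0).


a = lambda/mu = 0.4706
rho = a/c = 0.2353
Erlang-C formula applied:
C(c,a) = 0.0896

0.0896


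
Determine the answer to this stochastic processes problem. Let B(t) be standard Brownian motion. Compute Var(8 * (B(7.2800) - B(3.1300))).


Var(alpha*(B(t)-B(s))) = alpha^2 * (t-s)
= 8^2 * (7.2800 - 3.1300)
= 64 * 4.1500
= 265.6000

265.6000


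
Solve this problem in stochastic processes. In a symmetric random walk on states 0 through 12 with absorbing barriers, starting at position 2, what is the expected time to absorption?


For symmetric RW on 0,...,N with absorbing barriers, E(i) = i*(N-i)
E(2) = 2 * 10 = 20

20


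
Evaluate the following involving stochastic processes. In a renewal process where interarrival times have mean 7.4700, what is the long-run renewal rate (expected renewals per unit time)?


Long-run renewal rate = 1/E(X)
= 1/7.4700
= 0.1339

0.1339


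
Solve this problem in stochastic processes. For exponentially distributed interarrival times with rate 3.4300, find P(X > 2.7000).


P(X > t) = exp(-lambda * t)
= exp(-3.4300 * 2.7000)
= exp(-9.2610) = 9.5060e-05

9.5060e-05


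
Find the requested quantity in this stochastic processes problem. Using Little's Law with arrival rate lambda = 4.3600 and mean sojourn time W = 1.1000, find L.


Little's Law: L = lambda * W
= 4.3600 * 1.1000
= 4.7960

4.7960


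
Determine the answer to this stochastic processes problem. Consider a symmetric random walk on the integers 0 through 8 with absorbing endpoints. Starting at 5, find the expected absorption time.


For symmetric RW on 0,...,N with absorbing barriers, E(i) = i*(N-i)
E(5) = 5 * 3 = 15

15


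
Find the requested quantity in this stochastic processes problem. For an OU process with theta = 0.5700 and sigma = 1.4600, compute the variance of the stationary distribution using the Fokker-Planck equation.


Stationary variance = sigma^2 / (2*theta)
= 1.4600^2 / (2*0.5700)
= 2.1316 / 1.1400
= 1.8698

1.8698


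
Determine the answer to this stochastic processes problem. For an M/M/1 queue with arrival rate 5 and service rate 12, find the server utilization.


rho = lambda/mu
= 5/12
= 0.4167

0.4167


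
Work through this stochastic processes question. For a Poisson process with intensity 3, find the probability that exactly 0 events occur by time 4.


P(N(t)=k) = (lambda*t)^k * exp(-lambda*t) / k!
lambda*t = 12
= 12^0 * exp(-12) / 0!
= 1 * 6.1442e-06 / 1
= 6.1442e-06

6.1442e-06


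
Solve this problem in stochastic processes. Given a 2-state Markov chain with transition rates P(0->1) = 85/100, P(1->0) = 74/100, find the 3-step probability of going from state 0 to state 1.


Computing P^3 by matrix multiplication.
P = [[0.1500, 0.8500], [0.7400, 0.2600]]
After raising P to the power 3:
P^3(0,1) = 0.6444

0.6444


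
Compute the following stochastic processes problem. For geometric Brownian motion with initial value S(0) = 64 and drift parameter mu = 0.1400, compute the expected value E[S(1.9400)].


E[S(t)] = S(0) * exp(mu * t)
= 64 * exp(0.1400 * 1.9400)
= 64 * 1.3121
= 83.9720

83.9720


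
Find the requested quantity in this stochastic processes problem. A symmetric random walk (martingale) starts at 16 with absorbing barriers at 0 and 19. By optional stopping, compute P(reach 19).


By optional stopping theorem: E(M at tau) = M(0) = 16
P(hit 19)*19 + P(hit 0)*0 = 16
P(hit 19) = (16 - 0)/(19 - 0) = 16/19 = 0.8421

0.8421


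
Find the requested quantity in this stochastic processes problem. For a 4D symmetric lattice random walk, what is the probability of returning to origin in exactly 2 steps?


P(return in 2 steps) = P(reverse first step) = 1/(2d)
= 1/8
= 0.1250

0.1250


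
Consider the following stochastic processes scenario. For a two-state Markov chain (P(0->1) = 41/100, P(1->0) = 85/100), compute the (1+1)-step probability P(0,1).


P^2 = P^1 * P^1
Computing via matrix multiplication of the transition matrix.
Entry (0,1) of P^2 = 0.3034

0.3034


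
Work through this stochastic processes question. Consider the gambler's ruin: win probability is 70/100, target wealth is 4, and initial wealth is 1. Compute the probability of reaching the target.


Gambler's ruin formula:
r = q/p = 0.3000/0.7000 = 0.4286
P(win) = (1 - r^i)/(1 - r^N)
= (1 - 0.4286^1)/(1 - 0.4286^4)
= 0.5914

0.5914


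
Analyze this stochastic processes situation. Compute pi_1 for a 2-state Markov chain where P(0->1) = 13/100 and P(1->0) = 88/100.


Stationary distribution: pi_0 = p10/(p01+p10), pi_1 = p01/(p01+p10)
p01 = 0.1300, p10 = 0.8800
pi_1 = 0.1287

0.1287


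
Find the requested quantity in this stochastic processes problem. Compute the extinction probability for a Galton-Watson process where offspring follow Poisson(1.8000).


Since mu = 1.8000 > 1, extinction prob q < 1.
Solve s = exp(mu*(s-1)) iteratively.
q = 0.2676

0.2676


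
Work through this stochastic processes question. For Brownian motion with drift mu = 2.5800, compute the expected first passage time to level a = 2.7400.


Expected first passage time = a/mu
= 2.7400/2.5800
= 1.0620

1.0620


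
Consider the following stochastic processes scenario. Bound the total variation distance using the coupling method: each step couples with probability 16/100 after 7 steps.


TV distance bound <= (1-delta)^n
= (1 - 0.1600)^7
= 0.8400^7
= 0.2951

0.2951


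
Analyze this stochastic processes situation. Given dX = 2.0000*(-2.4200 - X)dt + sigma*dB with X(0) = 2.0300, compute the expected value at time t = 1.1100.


E[X(t)] = mu + (X(0) - mu)*exp(-theta*t)
= -2.4200 + (2.0300 - -2.4200)*exp(-2.0000*1.1100)
= -2.4200 + 4.4500 * 0.1086
= -1.9367

-1.9367


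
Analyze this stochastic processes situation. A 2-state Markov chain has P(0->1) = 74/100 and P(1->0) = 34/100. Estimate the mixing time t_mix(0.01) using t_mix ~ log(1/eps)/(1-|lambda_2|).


lambda_2 = |1 - p01 - p10| = |1 - 0.7400 - 0.3400| = 0.0800
t_mix ~ log(1/eps)/(1 - |lambda_2|)
= log(100)/(1 - 0.0800) = 4.6052/0.9200
= 5.0056

5.0056


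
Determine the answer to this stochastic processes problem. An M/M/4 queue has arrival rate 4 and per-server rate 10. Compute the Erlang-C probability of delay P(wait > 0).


a = lambda/mu = 0.4000
rho = a/c = 0.1000
Erlang-C formula applied:
C(c,a) = 7.9444e-04

7.9444e-04


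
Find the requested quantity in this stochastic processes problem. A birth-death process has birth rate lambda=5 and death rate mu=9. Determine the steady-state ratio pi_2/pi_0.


For birth-death process, pi_n/pi_0 = (lambda/mu)^n
= (5/9)^2
= 0.3086

0.3086


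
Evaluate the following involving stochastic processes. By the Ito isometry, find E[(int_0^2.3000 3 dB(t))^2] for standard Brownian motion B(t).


By Ito isometry: E[(int f dB)^2] = int f^2 dt
= 3^2 * 2.3000
= 9 * 2.3000 = 20.7000

20.7000


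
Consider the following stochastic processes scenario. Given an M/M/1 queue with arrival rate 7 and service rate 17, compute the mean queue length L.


rho = 7/17 = 0.4118
L = rho/(1-rho)
= 0.4118/0.5882
= 0.7000

0.7000


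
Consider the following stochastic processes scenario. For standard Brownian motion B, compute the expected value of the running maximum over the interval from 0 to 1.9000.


E(max B(s)) = sqrt(2t/pi)
= sqrt(2*1.9000/pi)
= sqrt(1.2096)
= 1.0998

1.0998


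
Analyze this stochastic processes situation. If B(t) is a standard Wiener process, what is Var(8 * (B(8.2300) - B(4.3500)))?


Var(alpha*(B(t)-B(s))) = alpha^2 * (t-s)
= 8^2 * (8.2300 - 4.3500)
= 64 * 3.8800
= 248.3200

248.3200


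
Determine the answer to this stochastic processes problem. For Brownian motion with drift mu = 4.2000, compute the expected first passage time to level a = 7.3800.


Expected first passage time = a/mu
= 7.3800/4.2000
= 1.7571

1.7571


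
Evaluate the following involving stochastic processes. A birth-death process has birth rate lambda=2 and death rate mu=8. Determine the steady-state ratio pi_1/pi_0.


For birth-death process, pi_n/pi_0 = (lambda/mu)^n
= (2/8)^1
= 0.2500

0.2500


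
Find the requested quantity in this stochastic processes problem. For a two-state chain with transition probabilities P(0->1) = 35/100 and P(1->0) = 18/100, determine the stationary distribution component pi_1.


Stationary distribution: pi_0 = p10/(p01+p10), pi_1 = p01/(p01+p10)
p01 = 0.3500, p10 = 0.1800
pi_1 = 0.6604

0.6604


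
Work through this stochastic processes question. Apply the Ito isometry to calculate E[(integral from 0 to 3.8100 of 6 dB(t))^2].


By Ito isometry: E[(int f dB)^2] = int f^2 dt
= 6^2 * 3.8100
= 36 * 3.8100 = 137.1600

137.1600


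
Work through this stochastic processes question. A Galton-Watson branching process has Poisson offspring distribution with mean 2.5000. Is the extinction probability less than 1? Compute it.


Since mu = 2.5000 > 1, extinction prob q < 1.
Solve s = exp(mu*(s-1)) iteratively.
q = 0.1074

0.1074


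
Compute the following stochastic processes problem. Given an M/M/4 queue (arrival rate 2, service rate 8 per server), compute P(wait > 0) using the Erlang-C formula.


a = lambda/mu = 0.2500
rho = a/c = 0.0625
Erlang-C formula applied:
C(c,a) = 1.3521e-04

1.3521e-04


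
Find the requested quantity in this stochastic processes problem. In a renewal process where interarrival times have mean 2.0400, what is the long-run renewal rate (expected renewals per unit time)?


Long-run renewal rate = 1/E(X)
= 1/2.0400
= 0.4902

0.4902


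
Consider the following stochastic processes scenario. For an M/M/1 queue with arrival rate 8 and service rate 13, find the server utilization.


rho = lambda/mu
= 8/13
= 0.6154

0.6154


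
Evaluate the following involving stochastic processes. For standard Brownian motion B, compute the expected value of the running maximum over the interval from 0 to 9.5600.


E(max B(s)) = sqrt(2t/pi)
= sqrt(2*9.5600/pi)
= sqrt(6.0861)
= 2.4670

2.4670


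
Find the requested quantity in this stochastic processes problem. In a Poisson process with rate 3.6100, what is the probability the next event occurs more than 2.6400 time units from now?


P(X > t) = exp(-lambda * t)
= exp(-3.6100 * 2.6400)
= exp(-9.5304) = 7.2611e-05

7.2611e-05


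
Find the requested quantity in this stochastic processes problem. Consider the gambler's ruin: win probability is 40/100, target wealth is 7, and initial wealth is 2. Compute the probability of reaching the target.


Gambler's ruin formula:
r = q/p = 0.6000/0.4000 = 1.5000
P(win) = (1 - r^i)/(1 - r^N)
= (1 - 1.5000^2)/(1 - 1.5000^7)
= 0.0777

0.0777


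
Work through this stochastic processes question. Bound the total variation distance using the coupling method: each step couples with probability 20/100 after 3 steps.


TV distance bound <= (1-delta)^n
= (1 - 0.2000)^3
= 0.8000^3
= 0.5120

0.5120


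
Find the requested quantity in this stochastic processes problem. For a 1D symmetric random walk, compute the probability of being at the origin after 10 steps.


P(S(10) = 0) = C(10,5) / 4^5
= 252 / 1024
= 0.2461

0.2461


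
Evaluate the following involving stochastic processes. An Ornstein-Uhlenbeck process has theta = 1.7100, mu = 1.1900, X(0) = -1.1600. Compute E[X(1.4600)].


E[X(t)] = mu + (X(0) - mu)*exp(-theta*t)
= 1.1900 + (-1.1600 - 1.1900)*exp(-1.7100*1.4600)
= 1.1900 + -2.3500 * 0.0824
= 0.9964

0.9964


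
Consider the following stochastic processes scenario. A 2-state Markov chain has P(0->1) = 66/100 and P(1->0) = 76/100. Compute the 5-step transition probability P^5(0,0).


Computing P^5 by matrix multiplication.
P = [[0.3400, 0.6600], [0.7600, 0.2400]]
After raising P to the power 5:
P^5(0,0) = 0.5291

0.5291


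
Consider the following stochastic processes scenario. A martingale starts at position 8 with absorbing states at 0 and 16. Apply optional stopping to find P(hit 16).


By optional stopping theorem: E(M at tau) = M(0) = 8
P(hit 16)*16 + P(hit 0)*0 = 8
P(hit 16) = (8 - 0)/(16 - 0) = 1/2 = 0.5000

0.5000


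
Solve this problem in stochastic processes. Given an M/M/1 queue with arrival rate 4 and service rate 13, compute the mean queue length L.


rho = 4/13 = 0.3077
L = rho/(1-rho)
= 0.3077/0.6923
= 0.4444

0.4444


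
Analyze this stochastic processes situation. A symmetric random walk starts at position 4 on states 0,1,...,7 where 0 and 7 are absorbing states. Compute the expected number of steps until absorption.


For symmetric RW on 0,...,N with absorbing barriers, E(i) = i*(N-i)
E(4) = 4 * 3 = 12

12


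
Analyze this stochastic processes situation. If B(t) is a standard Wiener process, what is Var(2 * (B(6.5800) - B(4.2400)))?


Var(alpha*(B(t)-B(s))) = alpha^2 * (t-s)
= 2^2 * (6.5800 - 4.2400)
= 4 * 2.3400
= 9.3600

9.3600


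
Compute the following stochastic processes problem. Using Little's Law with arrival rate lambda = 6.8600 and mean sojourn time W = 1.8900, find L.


Little's Law: L = lambda * W
= 6.8600 * 1.8900
= 12.9654

12.9654


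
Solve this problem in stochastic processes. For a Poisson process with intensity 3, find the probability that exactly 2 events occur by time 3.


P(N(t)=k) = (lambda*t)^k * exp(-lambda*t) / k!
lambda*t = 9
= 9^2 * exp(-9) / 2!
= 81 * 1.2341e-04 / 2
= 0.0050

0.0050


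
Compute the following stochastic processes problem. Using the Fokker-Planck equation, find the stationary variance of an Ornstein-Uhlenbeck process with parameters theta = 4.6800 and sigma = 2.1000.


Stationary variance = sigma^2 / (2*theta)
= 2.1000^2 / (2*4.6800)
= 4.4100 / 9.3600
= 0.4712

0.4712


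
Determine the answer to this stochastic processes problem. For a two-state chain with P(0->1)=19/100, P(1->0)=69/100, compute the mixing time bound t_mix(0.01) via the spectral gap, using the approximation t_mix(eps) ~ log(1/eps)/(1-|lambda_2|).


lambda_2 = |1 - p01 - p10| = |1 - 0.1900 - 0.6900| = 0.1200
t_mix ~ log(1/eps)/(1 - |lambda_2|)
= log(100)/(1 - 0.1200) = 4.6052/0.8800
= 5.2331

5.2331


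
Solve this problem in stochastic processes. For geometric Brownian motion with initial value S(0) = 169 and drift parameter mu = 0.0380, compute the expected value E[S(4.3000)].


E[S(t)] = S(0) * exp(mu * t)
= 169 * exp(0.0380 * 4.3000)
= 169 * 1.1775
= 198.9988

198.9988


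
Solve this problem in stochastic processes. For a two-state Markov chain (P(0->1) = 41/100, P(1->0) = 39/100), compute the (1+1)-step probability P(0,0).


P^2 = P^1 * P^1
Computing via matrix multiplication of the transition matrix.
Entry (0,0) of P^2 = 0.5080

0.5080


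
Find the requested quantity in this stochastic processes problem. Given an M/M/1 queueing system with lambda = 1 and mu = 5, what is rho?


rho = lambda/mu
= 1/5
= 0.2000

0.2000


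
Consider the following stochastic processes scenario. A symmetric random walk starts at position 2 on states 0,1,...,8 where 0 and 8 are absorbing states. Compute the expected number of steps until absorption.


For symmetric RW on 0,...,N with absorbing barriers, E(i) = i*(N-i)
E(2) = 2 * 6 = 12

12


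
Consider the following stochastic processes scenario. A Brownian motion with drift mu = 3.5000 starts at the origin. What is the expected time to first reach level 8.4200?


Expected first passage time = a/mu
= 8.4200/3.5000
= 2.4057

2.4057


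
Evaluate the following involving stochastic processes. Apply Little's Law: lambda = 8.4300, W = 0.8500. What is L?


Little's Law: L = lambda * W
= 8.4300 * 0.8500
= 7.1655

7.1655


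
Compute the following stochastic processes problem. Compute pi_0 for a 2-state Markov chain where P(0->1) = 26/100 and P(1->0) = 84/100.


Stationary distribution: pi_0 = p10/(p01+p10), pi_1 = p01/(p01+p10)
p01 = 0.2600, p10 = 0.8400
pi_0 = 0.7636

0.7636


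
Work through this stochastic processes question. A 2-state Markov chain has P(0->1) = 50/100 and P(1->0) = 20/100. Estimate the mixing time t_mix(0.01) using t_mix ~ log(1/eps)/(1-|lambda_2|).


lambda_2 = |1 - p01 - p10| = |1 - 0.5000 - 0.2000| = 0.3000
t_mix ~ log(1/eps)/(1 - |lambda_2|)
= log(100)/(1 - 0.3000) = 4.6052/0.7000
= 6.5788

6.5788


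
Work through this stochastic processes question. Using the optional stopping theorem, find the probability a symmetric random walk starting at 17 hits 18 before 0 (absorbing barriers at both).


By optional stopping theorem: E(M at tau) = M(0) = 17
P(hit 18)*18 + P(hit 0)*0 = 17
P(hit 18) = (17 - 0)/(18 - 0) = 17/18 = 0.9444

0.9444


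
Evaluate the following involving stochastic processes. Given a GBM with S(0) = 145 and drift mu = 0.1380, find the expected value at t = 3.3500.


E[S(t)] = S(0) * exp(mu * t)
= 145 * exp(0.1380 * 3.3500)
= 145 * 1.5877
= 230.2196

230.2196


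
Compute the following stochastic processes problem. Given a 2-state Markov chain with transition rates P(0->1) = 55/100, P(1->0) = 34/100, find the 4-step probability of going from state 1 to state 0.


Computing P^4 by matrix multiplication.
P = [[0.4500, 0.5500], [0.3400, 0.6600]]
After raising P to the power 4:
P^4(1,0) = 0.3820

0.3820


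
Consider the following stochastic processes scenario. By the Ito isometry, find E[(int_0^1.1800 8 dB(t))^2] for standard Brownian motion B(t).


By Ito isometry: E[(int f dB)^2] = int f^2 dt
= 8^2 * 1.1800
= 64 * 1.1800 = 75.5200

75.5200


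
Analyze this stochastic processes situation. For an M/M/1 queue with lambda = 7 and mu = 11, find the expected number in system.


rho = 7/11 = 0.6364
L = rho/(1-rho)
= 0.6364/0.3636
= 1.7500

1.7500


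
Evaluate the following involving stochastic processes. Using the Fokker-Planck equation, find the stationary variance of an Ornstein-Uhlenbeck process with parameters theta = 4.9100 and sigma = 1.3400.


Stationary variance = sigma^2 / (2*theta)
= 1.3400^2 / (2*4.9100)
= 1.7956 / 9.8200
= 0.1829

0.1829


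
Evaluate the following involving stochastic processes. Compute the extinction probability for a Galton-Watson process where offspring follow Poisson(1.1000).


Since mu = 1.1000 > 1, extinction prob q < 1.
Solve s = exp(mu*(s-1)) iteratively.
q = 0.8239

0.8239


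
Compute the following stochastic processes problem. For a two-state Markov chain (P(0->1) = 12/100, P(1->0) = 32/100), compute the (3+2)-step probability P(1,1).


P^5 = P^3 * P^2
Computing via matrix multiplication of the transition matrix.
Entry (1,1) of P^5 = 0.3128

0.3128


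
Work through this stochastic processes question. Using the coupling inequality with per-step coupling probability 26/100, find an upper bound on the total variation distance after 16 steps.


TV distance bound <= (1-delta)^n
= (1 - 0.2600)^16
= 0.7400^16
= 0.0081

0.0081


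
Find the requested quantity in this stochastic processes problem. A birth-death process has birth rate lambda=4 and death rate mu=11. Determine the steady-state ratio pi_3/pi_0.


For birth-death process, pi_n/pi_0 = (lambda/mu)^n
= (4/11)^3
= 0.0481

0.0481


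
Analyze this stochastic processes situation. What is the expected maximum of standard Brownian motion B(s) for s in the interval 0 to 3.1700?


E(max B(s)) = sqrt(2t/pi)
= sqrt(2*3.1700/pi)
= sqrt(2.0181)
= 1.4206

1.4206


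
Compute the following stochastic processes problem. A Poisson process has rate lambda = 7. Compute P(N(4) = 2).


P(N(t)=k) = (lambda*t)^k * exp(-lambda*t) / k!
lambda*t = 28
= 28^2 * exp(-28) / 2!
= 784 * 6.9144e-13 / 2
= 2.7104e-10

2.7104e-10


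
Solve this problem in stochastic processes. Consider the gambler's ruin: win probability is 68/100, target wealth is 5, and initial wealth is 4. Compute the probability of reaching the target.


Gambler's ruin formula:
r = q/p = 0.3200/0.6800 = 0.4706
P(win) = (1 - r^i)/(1 - r^N)
= (1 - 0.4706^4)/(1 - 0.4706^5)
= 0.9734

0.9734


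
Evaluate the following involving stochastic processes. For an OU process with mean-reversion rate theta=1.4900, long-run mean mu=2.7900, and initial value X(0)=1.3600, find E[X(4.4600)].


E[X(t)] = mu + (X(0) - mu)*exp(-theta*t)
= 2.7900 + (1.3600 - 2.7900)*exp(-1.4900*4.4600)
= 2.7900 + -1.4300 * 0.0013
= 2.7881

2.7881


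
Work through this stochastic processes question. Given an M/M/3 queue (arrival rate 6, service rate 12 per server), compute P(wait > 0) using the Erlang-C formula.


a = lambda/mu = 0.5000
rho = a/c = 0.1667
Erlang-C formula applied:
C(c,a) = 0.0152

0.0152


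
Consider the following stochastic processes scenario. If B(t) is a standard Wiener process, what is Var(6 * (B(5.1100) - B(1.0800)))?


Var(alpha*(B(t)-B(s))) = alpha^2 * (t-s)
= 6^2 * (5.1100 - 1.0800)
= 36 * 4.0300
= 145.0800

145.0800


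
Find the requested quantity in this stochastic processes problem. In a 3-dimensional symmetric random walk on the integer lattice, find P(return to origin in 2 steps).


P(return in 2 steps) = P(reverse first step) = 1/(2d)
= 1/6
= 0.1667

0.1667


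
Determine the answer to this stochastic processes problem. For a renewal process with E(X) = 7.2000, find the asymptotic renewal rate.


Long-run renewal rate = 1/E(X)
= 1/7.2000
= 0.1389

0.1389


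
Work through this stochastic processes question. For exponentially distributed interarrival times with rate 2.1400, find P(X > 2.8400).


P(X > t) = exp(-lambda * t)
= exp(-2.1400 * 2.8400)
= exp(-6.0776) = 0.0023

0.0023


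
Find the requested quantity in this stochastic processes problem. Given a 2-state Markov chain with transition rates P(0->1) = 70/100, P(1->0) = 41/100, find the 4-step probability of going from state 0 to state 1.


Computing P^4 by matrix multiplication.
P = [[0.3000, 0.7000], [0.4100, 0.5900]]
After raising P to the power 4:
P^4(0,1) = 0.6305

0.6305


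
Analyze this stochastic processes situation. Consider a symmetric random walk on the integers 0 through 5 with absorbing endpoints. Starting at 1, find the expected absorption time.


For symmetric RW on 0,...,N with absorbing barriers, E(i) = i*(N-i)
E(1) = 1 * 4 = 4

4


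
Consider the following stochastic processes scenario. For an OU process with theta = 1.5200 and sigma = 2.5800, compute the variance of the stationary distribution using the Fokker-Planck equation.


Stationary variance = sigma^2 / (2*theta)
= 2.5800^2 / (2*1.5200)
= 6.6564 / 3.0400
= 2.1896

2.1896


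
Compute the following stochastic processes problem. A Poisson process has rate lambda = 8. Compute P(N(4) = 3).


P(N(t)=k) = (lambda*t)^k * exp(-lambda*t) / k!
lambda*t = 32
= 32^3 * exp(-32) / 3!
= 32768 * 1.2664e-14 / 6
= 6.9163e-11

6.9163e-11


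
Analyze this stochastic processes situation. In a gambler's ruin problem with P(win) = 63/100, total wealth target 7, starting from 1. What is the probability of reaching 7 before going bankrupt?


Gambler's ruin formula:
r = q/p = 0.3700/0.6300 = 0.5873
P(win) = (1 - r^i)/(1 - r^N)
= (1 - 0.5873^1)/(1 - 0.5873^7)
= 0.4229

0.4229


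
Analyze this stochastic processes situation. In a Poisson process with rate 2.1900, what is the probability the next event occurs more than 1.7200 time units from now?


P(X > t) = exp(-lambda * t)
= exp(-2.1900 * 1.7200)
= exp(-3.7668) = 0.0231

0.0231


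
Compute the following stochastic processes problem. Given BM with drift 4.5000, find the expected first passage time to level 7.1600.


Expected first passage time = a/mu
= 7.1600/4.5000
= 1.5911

1.5911


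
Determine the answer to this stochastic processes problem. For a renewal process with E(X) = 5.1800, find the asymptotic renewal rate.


Long-run renewal rate = 1/E(X)
= 1/5.1800
= 0.1931

0.1931


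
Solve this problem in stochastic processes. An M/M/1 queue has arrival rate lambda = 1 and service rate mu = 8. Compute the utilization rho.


rho = lambda/mu
= 1/8
= 0.1250

0.1250


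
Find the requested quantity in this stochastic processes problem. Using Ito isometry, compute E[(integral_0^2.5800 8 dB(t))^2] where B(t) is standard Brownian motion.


By Ito isometry: E[(int f dB)^2] = int f^2 dt
= 8^2 * 2.5800
= 64 * 2.5800 = 165.1200

165.1200


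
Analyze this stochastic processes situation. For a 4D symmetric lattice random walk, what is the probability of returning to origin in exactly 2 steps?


P(return in 2 steps) = P(reverse first step) = 1/(2d)
= 1/8
= 0.1250

0.1250


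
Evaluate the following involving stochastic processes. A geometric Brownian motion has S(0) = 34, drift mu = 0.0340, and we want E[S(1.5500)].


E[S(t)] = S(0) * exp(mu * t)
= 34 * exp(0.0340 * 1.5500)
= 34 * 1.0541
= 35.8399

35.8399


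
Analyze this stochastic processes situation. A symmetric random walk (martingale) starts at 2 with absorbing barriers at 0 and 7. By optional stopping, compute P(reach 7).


By optional stopping theorem: E(M at tau) = M(0) = 2
P(hit 7)*7 + P(hit 0)*0 = 2
P(hit 7) = (2 - 0)/(7 - 0) = 2/7 = 0.2857

0.2857


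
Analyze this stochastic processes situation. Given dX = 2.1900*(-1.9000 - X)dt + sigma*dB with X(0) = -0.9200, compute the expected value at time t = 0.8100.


E[X(t)] = mu + (X(0) - mu)*exp(-theta*t)
= -1.9000 + (-0.9200 - -1.9000)*exp(-2.1900*0.8100)
= -1.9000 + 0.9800 * 0.1697
= -1.7337

-1.7337


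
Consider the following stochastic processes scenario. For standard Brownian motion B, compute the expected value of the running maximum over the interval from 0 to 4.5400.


E(max B(s)) = sqrt(2t/pi)
= sqrt(2*4.5400/pi)
= sqrt(2.8903)
= 1.7001

1.7001


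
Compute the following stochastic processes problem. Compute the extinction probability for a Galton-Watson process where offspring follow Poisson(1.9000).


Since mu = 1.9000 > 1, extinction prob q < 1.
Solve s = exp(mu*(s-1)) iteratively.
q = 0.2328

0.2328


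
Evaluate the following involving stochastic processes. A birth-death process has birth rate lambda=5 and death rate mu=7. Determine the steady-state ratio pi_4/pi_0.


For birth-death process, pi_n/pi_0 = (lambda/mu)^n
= (5/7)^4
= 0.2603

0.2603
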